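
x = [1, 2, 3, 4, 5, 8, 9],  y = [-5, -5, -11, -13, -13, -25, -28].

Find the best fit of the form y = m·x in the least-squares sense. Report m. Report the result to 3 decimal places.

With design matrix A, AᵀA = [[200]] and Aᵀy = [-617]ᵀ.
Hence m = -617 / 200 ≈ -3.085.

m = -3.085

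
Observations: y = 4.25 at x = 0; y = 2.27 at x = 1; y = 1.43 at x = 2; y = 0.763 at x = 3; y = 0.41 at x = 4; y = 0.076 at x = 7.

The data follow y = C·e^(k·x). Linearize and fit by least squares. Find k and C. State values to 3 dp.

k = -0.575, C = 4.233

Let Y = ln y. Fitting Y = k·x + ln C by least squares:
Σx = 17.0000, Σ(x)² = 79.0000, Σln y = -1.1147, Σx·ln y = -20.8819.
Equations: 79.0000·k + 17.0000·ln C = -20.8819;  17.0000·k + 6·ln C = -1.1147.
Δ = 79.0000·6 − (17.0000)² = 185.0000; k = (-20.8819·6 − 17.0000·-1.1147)/185.0000 = -0.57482, ln C = (79.0000·-1.1147 − 17.0000·-20.8819)/185.0000 = 1.44285, so C = exp(1.44285) = 4.23275.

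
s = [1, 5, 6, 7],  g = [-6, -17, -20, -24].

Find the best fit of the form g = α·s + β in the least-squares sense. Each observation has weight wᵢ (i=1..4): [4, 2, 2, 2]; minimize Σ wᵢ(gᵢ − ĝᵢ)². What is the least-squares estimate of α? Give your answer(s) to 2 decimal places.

α = -2.91

Sums needed: Σwᵢ·s·s = 224, Σwᵢ·s = 40, Σwᵢ·1 = 10.
For XᵀWg: Σwᵢ·s·g = -770, Σwᵢ·g = -146.
Normal equations: [[224, 40]; [40, 10]]·[α, β]ᵀ = [-770, -146]ᵀ.
Δ = 224·10 − 40² = 640.
α = ((-770)·10 − 40·(-146))/640 = -93/32; β = (224·(-146) − 40·(-770))/640 = -119/40.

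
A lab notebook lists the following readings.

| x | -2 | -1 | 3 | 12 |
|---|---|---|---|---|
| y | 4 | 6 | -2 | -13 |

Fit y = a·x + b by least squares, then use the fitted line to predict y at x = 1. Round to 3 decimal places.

ŷ = 1.389

The normal equations are: 158·a + 12·b = -176;  12·a + 4·b = -5.
(Σx·x = 158, Σx = 12, Σ1 = 4, Σx·y = -176, Σy = -5.)
det = 158·4 − 12² = 488.
a = ((-176)·4 − 12·(-5))/488 = -161/122; b = (158·(-5) − 12·(-176))/488 = 661/244.
At x = 1: ŷ = (-161/122)·(1) + (661/244)·(1) = 339/244.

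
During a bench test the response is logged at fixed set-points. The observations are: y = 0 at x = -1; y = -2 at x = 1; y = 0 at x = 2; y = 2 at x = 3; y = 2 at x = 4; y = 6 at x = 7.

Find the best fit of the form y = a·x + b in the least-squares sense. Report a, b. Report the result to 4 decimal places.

a = 0.8750, b = -1.0000

Sums needed: Σx·x = 80, Σx = 16, Σ1 = 6.
Right-hand side: Σx·y = 54, Σy = 8.
Eliminating b: 6·(row 1) − 16·(row 2) gives 224·a = 6·54 − 16·8 = 196, so a = 7/8.
Then b = (8 − 16·(7/8))/6 = -1.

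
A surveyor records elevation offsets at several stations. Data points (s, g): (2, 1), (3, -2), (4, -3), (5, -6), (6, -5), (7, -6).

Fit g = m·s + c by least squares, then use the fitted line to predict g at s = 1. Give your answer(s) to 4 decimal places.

Setting ∂/∂m … = 0 gives: 139·m + 27·c = -118;  27·m + 6·c = -21.
(Σs·s = 139, Σs = 27, Σ1 = 6, Σs·g = -118, Σg = -21.)
Eliminating c: 6·(row 1) − 27·(row 2) gives 105·m = 6·(-118) − 27·(-21) = -141, so m = -47/35.
Then c = ((-21) − 27·(-47/35))/6 = 89/35.
At s = 1: ĝ = (-47/35)·(1) + (89/35)·(1) = 6/5.

ĝ = 1.2000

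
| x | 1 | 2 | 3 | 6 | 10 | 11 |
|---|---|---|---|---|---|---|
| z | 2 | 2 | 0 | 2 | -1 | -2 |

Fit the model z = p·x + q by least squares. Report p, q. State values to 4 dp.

Forming MᵀM = [[271, 33]; [33, 6]] and Mᵀz = [-14, 3]ᵀ gives MᵀM·[p, q]ᵀ = Mᵀz.
Δ = 271·6 − 33² = 537.
p = ((-14)·6 − 33·3)/537 = -61/179; q = (271·3 − 33·(-14))/537 = 425/179.

p = -0.3408, q = 2.3743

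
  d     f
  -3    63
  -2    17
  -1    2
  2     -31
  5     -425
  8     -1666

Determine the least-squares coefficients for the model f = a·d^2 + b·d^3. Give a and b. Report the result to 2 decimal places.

Normal-equation sums: Σd^2·d^2 = 4835, Σd^2·d^3 = 35649, Σd^3·d^3 = 278627.
And Σd^2·f = -116736, Σd^3·f = -908204.
Eliminating b: 278627·(row 1) − 35649·(row 2) gives 76310344·a = 278627·(-116736) − 35649·(-908204) = -149237076, so a = -37309269/19077586.
Then b = ((-908204) − 35649·(-37309269/19077586))/278627 = -57411169/19077586.

a = -1.96, b = -3.01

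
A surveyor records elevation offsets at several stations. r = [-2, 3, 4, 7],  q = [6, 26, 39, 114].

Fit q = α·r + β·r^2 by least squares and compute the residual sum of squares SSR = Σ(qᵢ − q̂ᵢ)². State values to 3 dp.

Normal-equation sums: Σr·r = 78, Σr·r^2 = 426, Σr^2·r^2 = 2754.
And Σr·q = 1020, Σr^2·q = 6468.
Normal equations: [[78, 426]; [426, 2754]]·[α, β]ᵀ = [1020, 6468]ᵀ.
Δ = 78·2754 − 426² = 33336.
α = (1020·2754 − 426·6468)/33336 = 746/463; β = (78·6468 − 426·1020)/33336 = 972/463.
Residuals: 382/463, 1052/463, -479/463, -68/463; SSR = 3211/463.

SSR = 6.935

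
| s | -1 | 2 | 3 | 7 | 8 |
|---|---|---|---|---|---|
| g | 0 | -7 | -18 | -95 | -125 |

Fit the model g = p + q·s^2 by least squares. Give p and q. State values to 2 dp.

Sums needed: Σ1 = 5, Σs^2 = 127, Σs^2·s^2 = 6595.
Moment sums: Σg = -245, Σs^2·g = -12845.
AᵀA·[p, q]ᵀ = Aᵀg becomes [[5, 127]; [127, 6595]]·[p, q]ᵀ = [-245, -12845]ᵀ.
Determinant 5·6595 − 127² = 16846.
p = ((-245)·6595 − 127·(-12845))/16846 = 7770/8423; q = (5·(-12845) − 127·(-245))/16846 = -16555/8423.

p = 0.92, q = -1.97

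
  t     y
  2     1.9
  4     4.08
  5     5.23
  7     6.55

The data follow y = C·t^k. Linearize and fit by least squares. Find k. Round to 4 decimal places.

k = 1.0114

Taking logs, ln y = k·ln t + ln C, so regress ln y on ln t.
Σln t = 5.6348, Σ(ln t)² = 8.7791, Σln y = 5.5818, Σln t·ln y = 8.7141.
Equations: 8.7791·k + 5.6348·ln C = 8.7141;  5.6348·k + 4·ln C = 5.5818.
Slope k = (n·Σln t·ln y − Σln t·Σln y)/(n·Σ(ln t)² − (Σln t)²) = (4·8.7141 − 5.6348·5.5818)/3.3656 = 1.01140; ln C = (Σln y − k·Σln t)/n = -0.02930.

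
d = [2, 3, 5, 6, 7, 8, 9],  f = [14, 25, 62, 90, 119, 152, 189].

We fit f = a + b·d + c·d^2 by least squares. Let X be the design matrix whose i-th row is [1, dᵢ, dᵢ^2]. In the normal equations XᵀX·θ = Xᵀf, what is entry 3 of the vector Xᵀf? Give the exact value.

35939

Entry 3 ↔ basis d^2, so (Xᵀf)_{3} = Σᵢ (d^2)·fᵢ = (4)·(14) + (9)·(25) + (25)·(62) + (36)·(90) + (49)·(119) + (64)·(152) + (81)·(189) = 35939.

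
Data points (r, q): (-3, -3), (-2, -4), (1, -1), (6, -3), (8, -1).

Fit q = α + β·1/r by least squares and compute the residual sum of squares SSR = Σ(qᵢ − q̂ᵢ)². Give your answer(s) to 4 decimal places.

MᵀM·[α, β]ᵀ = Mᵀq reads: 5·α + (11/24)·β = -12;  (11/24)·α + (809/576)·β = 11/8.
(Σ1 = 5, Σ1/r = 11/24, Σ1/r·1/r = 809/576, Σq = -12, Σ1/r·q = 11/8.)
det = 5·(809/576) − (11/24)² = 109/16.
α = ((-12)·(809/576) − (11/24)·(11/8))/(109/16) = -1119/436; β = (5·(11/8) − (11/24)·(-12))/(109/16) = 198/109.
Residuals: 75/436, -229/436, -1/4, -321/436, 146/109; SSR = 1179/436.

SSR = 2.7041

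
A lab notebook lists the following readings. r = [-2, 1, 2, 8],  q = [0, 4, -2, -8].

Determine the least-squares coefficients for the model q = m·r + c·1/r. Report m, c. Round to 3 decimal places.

m = -1.109, c = 4.248

With design matrix A, AᵀA = [[73, 4]; [4, 97/64]] and Aᵀq = [-64, 2]ᵀ.
Eliminating c: (97/64)·(row 1) − 4·(row 2) gives (6057/64)·m = (97/64)·(-64) − 4·2 = -105, so m = -2240/2019.
Then c = (2 − 4·(-2240/2019))/(97/64) = 8576/2019.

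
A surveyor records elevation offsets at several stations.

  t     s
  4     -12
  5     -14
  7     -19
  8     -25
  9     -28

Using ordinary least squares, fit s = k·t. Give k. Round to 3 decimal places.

XᵀX·[k]ᵀ = Xᵀs reads: 235·k = -703.
(Σt·t = 235, Σt·s = -703.)
Hence k = -703 / 235 ≈ -2.99149.

k = -2.991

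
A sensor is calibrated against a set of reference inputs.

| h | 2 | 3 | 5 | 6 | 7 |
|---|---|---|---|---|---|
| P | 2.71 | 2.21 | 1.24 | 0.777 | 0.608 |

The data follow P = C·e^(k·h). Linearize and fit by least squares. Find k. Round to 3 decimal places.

k = -0.309

Taking logs, ln P = k·h + ln C, so regress ln P on h.
Σh = 23.0000, Σ(h)² = 123.0000, Σln P = 1.2552, Σh·ln P = 0.4515.
Equations: 123.0000·k + 23.0000·ln C = 0.4515;  23.0000·k + 5·ln C = 1.2552.
Slope k = (n·Σh·ln P − Σh·Σln P)/(n·Σ(h)² − (Σh)²) = (5·0.4515 − 23.0000·1.2552)/86.0000 = -0.30943; ln C = (Σln P − k·Σh)/n = 1.67442.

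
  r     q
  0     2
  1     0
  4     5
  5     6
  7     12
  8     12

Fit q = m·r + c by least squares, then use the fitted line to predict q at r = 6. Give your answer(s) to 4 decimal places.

q̂ = 8.9016

MᵀM·[m, c]ᵀ = Mᵀq reads: 155·m + 25·c = 230;  25·m + 6·c = 37.
(Σr·r = 155, Σr = 25, Σ1 = 6, Σr·q = 230, Σq = 37.)
Determinant 155·6 − 25² = 305.
m = (230·6 − 25·37)/305 = 91/61; c = (155·37 − 25·230)/305 = -3/61.
At r = 6: q̂ = (91/61)·(6) + (-3/61)·(1) = 543/61.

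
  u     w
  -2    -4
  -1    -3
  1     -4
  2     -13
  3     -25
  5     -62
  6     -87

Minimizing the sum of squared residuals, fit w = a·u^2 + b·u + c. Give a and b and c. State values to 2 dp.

a = -2.07, b = -1.92, c = -0.81

Forming XᵀX = [[2036, 368, 80]; [368, 80, 14]; [80, 14, 7]] and Xᵀw = [-4982, -926, -198]ᵀ gives XᵀX·[a, b, c]ᵀ = Xᵀw.
Solving the 3×3 system (Gaussian elimination) gives a = -699/338, b = -649/338, c = -137/169.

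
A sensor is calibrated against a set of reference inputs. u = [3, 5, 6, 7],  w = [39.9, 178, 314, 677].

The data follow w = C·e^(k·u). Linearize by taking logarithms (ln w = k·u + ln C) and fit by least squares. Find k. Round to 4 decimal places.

With ln wᵢ as the transformed response and uᵢ as the regressor:
XᵀX = [[119.0000, 21.0000]; [21.0000, 4]], rhs = [117.0881, 21.1352]ᵀ  (here Σu = 21.0000, Σ(u)² = 119.0000, Σln w = 21.1352, Σu·ln w = 117.0881).
Δ = 119.0000·4 − (21.0000)² = 35.0000; k = (117.0881·4 − 21.0000·21.1352)/35.0000 = 0.70036, ln C = (119.0000·21.1352 − 21.0000·117.0881)/35.0000 = 1.60690.

k = 0.7004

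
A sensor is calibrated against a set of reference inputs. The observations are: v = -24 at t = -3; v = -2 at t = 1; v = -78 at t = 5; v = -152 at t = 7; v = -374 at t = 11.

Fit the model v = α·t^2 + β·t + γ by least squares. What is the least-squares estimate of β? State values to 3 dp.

β = -0.634

AᵀA·[α, β, γ]ᵀ = Aᵀv reads: 17749·α + 1773·β + 205·γ = -54870;  1773·α + 205·β + 21·γ = -5498;  205·α + 21·β + 5·γ = -630.
(Σt^2·t^2 = 17749, Σt^2·t = 1773, Σt^2 = 205, Σt·t = 205, Σt = 21, Σ1 = 5, Σt^2·v = -54870, Σt·v = -5498, Σv = -630.)
Solving the 3×3 system (Gaussian elimination) gives α = -61785/20284, β = -3215/5071, γ = 31413/20284.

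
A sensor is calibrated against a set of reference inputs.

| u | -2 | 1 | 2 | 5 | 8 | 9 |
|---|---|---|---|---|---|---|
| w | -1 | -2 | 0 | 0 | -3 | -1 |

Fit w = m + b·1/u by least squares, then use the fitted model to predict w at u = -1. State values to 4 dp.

Sums needed: Σ1 = 6, Σ1/u = 517/360, Σ1/u·1/u = 203209/129600.
For Xᵀw: Σw = -7, Σ1/u·w = -143/72.
So XᵀX·[m, b]ᵀ = Xᵀw: [[6, 517/360]; [517/360, 203209/129600]]·[m, b]ᵀ = [-7, -143/72]ᵀ.
Determinant 6·(203209/129600) − (517/360)² = 190393/25920.
m = ((-7)·(203209/129600) − (517/360)·(-143/72))/(190393/25920) = -1052808/951965; b = (6·(-143/72) − (517/360)·(-7))/(190393/25920) = -48312/190393.
At u = -1: ŵ = (-1052808/951965)·(1) + (-48312/190393)·(-1) = -811248/951965.

ŵ = -0.8522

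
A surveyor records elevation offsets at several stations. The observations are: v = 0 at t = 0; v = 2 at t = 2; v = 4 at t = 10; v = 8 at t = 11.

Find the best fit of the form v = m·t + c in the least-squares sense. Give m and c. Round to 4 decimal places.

Sums needed: Σt·t = 225, Σt = 23, Σ1 = 4.
Moment sums: Σt·v = 132, Σv = 14.
XᵀX·[m, c]ᵀ = Xᵀv becomes [[225, 23]; [23, 4]]·[m, c]ᵀ = [132, 14]ᵀ.
det = 225·4 − 23² = 371.
m = (132·4 − 23·14)/371 = 206/371; c = (225·14 − 23·132)/371 = 114/371.

m = 0.5553, c = 0.3073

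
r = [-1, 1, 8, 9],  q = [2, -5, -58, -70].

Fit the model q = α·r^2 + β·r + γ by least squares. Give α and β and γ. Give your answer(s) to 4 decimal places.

α = -0.4758, β = -3.3587, γ = -0.9913

The normal equations are: 10659·α + 1241·β + 147·γ = -9385;  1241·α + 147·β + 17·γ = -1101;  147·α + 17·β + 4·γ = -131.
Solving the 3×3 system (Gaussian elimination) gives α = -12539/26356, β = -88523/26356, γ = -6532/6589.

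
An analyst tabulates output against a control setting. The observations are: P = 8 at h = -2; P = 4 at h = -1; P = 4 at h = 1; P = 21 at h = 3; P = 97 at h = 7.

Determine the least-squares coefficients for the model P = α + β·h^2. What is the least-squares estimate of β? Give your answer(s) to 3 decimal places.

Setting ∂/∂α … = 0 gives: 5·α + 64·β = 134;  64·α + 2500·β = 4982.
Δ = 5·2500 − 64² = 8404.
α = (134·2500 − 64·4982)/8404 = 4038/2101; β = (5·4982 − 64·134)/8404 = 8167/4202.

β = 1.944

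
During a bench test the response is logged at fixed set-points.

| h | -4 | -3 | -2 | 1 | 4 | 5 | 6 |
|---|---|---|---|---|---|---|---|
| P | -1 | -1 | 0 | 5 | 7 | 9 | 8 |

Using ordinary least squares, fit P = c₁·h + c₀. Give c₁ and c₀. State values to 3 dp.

Sums needed: Σh·h = 107, Σh = 7, Σ1 = 7.
And Σh·P = 133, ΣP = 27.
XᵀX·[c₁, c₀]ᵀ = XᵀP becomes [[107, 7]; [7, 7]]·[c₁, c₀]ᵀ = [133, 27]ᵀ.
Eliminating c₀: 7·(row 1) − 7·(row 2) gives 700·c₁ = 7·133 − 7·27 = 742, so c₁ = 53/50.
Then c₀ = (27 − 7·(53/50))/7 = 979/350.

c₁ = 1.060, c₀ = 2.797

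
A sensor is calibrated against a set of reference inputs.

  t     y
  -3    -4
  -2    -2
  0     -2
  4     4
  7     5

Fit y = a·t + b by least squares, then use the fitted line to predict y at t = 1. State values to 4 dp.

Sums needed: Σt·t = 78, Σt = 6, Σ1 = 5.
Moment sums: Σt·y = 67, Σy = 1.
Normal equations: [[78, 6]; [6, 5]]·[a, b]ᵀ = [67, 1]ᵀ.
Δ = 78·5 − 6² = 354.
a = (67·5 − 6·1)/354 = 329/354; b = (78·1 − 6·67)/354 = -54/59.
At t = 1: ŷ = (329/354)·(1) + (-54/59)·(1) = 5/354.

ŷ = 0.0141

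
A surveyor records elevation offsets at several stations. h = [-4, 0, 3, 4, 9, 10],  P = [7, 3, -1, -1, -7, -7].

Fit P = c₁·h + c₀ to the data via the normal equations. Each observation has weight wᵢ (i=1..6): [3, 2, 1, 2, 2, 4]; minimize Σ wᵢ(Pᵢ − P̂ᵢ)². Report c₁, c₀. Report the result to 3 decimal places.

c₁ = -1.021, c₀ = 2.871

The normal equations are: 651·c₁ + 57·c₀ = -501;  57·c₁ + 14·c₀ = -18.
Eliminating c₀: 14·(row 1) − 57·(row 2) gives 5865·c₁ = 14·(-501) − 57·(-18) = -5988, so c₁ = -1996/1955.
Then c₀ = ((-18) − 57·(-1996/1955))/14 = 5613/1955.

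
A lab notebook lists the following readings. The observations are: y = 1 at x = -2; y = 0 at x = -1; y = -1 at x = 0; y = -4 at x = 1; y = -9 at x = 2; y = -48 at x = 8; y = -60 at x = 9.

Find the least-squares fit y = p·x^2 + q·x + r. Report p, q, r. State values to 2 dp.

Normal-equation sums: Σx^2·x^2 = 10691, Σx^2·x = 1241, Σx^2 = 155, Σx·x = 155, Σx = 17, Σ1 = 7.
And Σx^2·y = -7968, Σx·y = -948, Σy = -121.
Inverting the 3×3 Gram matrix, [p, q, r]ᵀ = [-1307/2842, -12823/5684, -9229/5684]ᵀ.

p = -0.46, q = -2.26, r = -1.62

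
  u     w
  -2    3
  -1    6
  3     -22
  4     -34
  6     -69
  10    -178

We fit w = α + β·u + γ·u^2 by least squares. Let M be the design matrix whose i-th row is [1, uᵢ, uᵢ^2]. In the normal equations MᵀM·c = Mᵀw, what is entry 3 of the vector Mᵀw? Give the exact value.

Entry 3 ↔ basis u^2, so (Mᵀw)_{3} = Σᵢ (u^2)·wᵢ = (4)·(3) + (1)·(6) + (9)·(-22) + (16)·(-34) + (36)·(-69) + (100)·(-178) = -21008.

-21008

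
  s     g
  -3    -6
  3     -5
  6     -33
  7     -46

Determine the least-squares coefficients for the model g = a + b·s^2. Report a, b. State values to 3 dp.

Entries of MᵀM: Σ1 = 4, Σs^2 = 103, Σs^2·s^2 = 3859.
Right-hand side: Σg = -90, Σs^2·g = -3541.
So MᵀM·[a, b]ᵀ = Mᵀg: [[4, 103]; [103, 3859]]·[a, b]ᵀ = [-90, -3541]ᵀ.
Eliminating b: 3859·(row 1) − 103·(row 2) gives 4827·a = 3859·(-90) − 103·(-3541) = 17413, so a = 17413/4827.
Then b = ((-3541) − 103·(17413/4827))/3859 = -4894/4827.

a = 3.607, b = -1.014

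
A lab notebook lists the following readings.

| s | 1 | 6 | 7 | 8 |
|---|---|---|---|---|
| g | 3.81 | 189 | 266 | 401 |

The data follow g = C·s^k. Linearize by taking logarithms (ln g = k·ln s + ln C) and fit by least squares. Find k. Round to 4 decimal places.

Let Y = ln g. Fitting Y = k·ln s + ln C by least squares:
Over the data: Σln s = 5.8171, Σ(ln s)² = 11.3210, Σln g = 18.1568, Σln s·ln g = 32.7210.
Normal system: [[11.3210, 5.8171]; [5.8171, 4]]·[k, ln C]ᵀ = [32.7210, 18.1568]ᵀ.
Slope k = (n·Σln s·ln g − Σln s·Σln g)/(n·Σ(ln s)² − (Σln s)²) = (4·32.7210 − 5.8171·18.1568)/11.4454 = 2.20733; ln C = (Σln g − k·Σln s)/n = 1.32914.

k = 2.2073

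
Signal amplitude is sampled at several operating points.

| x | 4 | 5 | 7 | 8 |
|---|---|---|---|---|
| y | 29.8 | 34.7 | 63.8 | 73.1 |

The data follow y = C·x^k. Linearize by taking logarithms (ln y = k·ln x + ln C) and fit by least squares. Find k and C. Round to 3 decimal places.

Linearized form: ln y = k·ln x + ln C. From the 4 transformed points,
Σln x = 7.0211, Σ(ln x)² = 12.6227, Σln y = 15.3888, Σln x·ln y = 27.4254.
Equations: 12.6227·k + 7.0211·ln C = 27.4254;  7.0211·k + 4·ln C = 15.3888.
Solving (det = 1.1954): k = 1.38471, ln C = 1.41667, so C = exp(1.41667) = 4.12336.

k = 1.385, C = 4.123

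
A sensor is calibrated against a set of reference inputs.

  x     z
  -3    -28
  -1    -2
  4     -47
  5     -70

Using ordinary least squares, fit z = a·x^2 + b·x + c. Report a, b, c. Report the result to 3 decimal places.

The normal equations are: 963·a + 161·b + 51·c = -2756;  161·a + 51·b + 5·c = -452;  51·a + 5·b + 4·c = -147.
Solving the 3×3 system (Gaussian elimination) gives a = -13371/4538, b = 1855/4538, c = 695/2269.

a = -2.946, b = 0.409, c = 0.306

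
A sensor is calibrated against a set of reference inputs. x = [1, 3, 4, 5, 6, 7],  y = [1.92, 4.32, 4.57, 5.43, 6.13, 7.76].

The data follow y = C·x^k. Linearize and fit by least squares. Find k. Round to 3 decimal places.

k = 0.673

Linearized form: ln y = k·ln x + ln C. From the 6 transformed points,
Over the data: Σln x = 7.8320, Σ(ln x)² = 12.7160, Σln y = 9.1892, Σln x·ln y = 13.6731.
Normal system: [[12.7160, 7.8320]; [7.8320, 6]]·[k, ln C]ᵀ = [13.6731, 9.1892]ᵀ.
Solving (det = 14.9557): k = 0.67321, ln C = 0.65277.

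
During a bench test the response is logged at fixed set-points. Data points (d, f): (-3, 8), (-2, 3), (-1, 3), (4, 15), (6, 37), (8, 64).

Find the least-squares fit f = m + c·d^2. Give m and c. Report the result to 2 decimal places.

m = -0.07, c = 1.00

Sums needed: Σ1 = 6, Σd^2 = 130, Σd^2·d^2 = 5746.
For Aᵀf: Σf = 130, Σd^2·f = 5755.
Normal equations: [[6, 130]; [130, 5746]]·[m, c]ᵀ = [130, 5755]ᵀ.
det = 6·5746 − 130² = 17576.
m = (130·5746 − 130·5755)/17576 = -45/676; c = (6·5755 − 130·130)/17576 = 8815/8788.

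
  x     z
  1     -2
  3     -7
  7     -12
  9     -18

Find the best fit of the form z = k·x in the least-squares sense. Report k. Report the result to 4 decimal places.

k = -1.9214

Sums needed: Σx·x = 140.
And Σx·z = -269.
MᵀM·[k]ᵀ = Mᵀz becomes [[140]]·[k]ᵀ = [-269]ᵀ.
k = (-269)/140 = -1.92143.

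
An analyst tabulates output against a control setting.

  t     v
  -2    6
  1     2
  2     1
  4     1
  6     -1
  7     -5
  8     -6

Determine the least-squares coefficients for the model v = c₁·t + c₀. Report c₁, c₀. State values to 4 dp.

c₁ = -1.1052, c₀ = 3.8192

Sums needed: Σt·t = 174, Σt = 26, Σ1 = 7.
Right-hand side: Σt·v = -93, Σv = -2.
Eliminating c₀: 7·(row 1) − 26·(row 2) gives 542·c₁ = 7·(-93) − 26·(-2) = -599, so c₁ = -599/542.
Then c₀ = ((-2) − 26·(-599/542))/7 = 1035/271.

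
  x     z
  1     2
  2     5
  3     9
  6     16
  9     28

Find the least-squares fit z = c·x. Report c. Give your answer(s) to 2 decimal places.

c = 2.95

Forming AᵀA = [[131]] and Aᵀz = [387]ᵀ gives AᵀA·[c]ᵀ = Aᵀz.
Hence c = 387 / 131 ≈ 2.9542.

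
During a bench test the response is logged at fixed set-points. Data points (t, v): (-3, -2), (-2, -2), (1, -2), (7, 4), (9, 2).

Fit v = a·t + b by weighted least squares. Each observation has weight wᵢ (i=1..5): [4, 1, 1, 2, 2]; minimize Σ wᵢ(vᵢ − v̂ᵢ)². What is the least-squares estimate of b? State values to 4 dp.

b = -0.8464

From the data, Σwᵢ·t·t = 301, Σwᵢ·t = 19, Σwᵢ·1 = 10.
Right-hand side: Σwᵢ·t·v = 118, Σwᵢ·v = 0.
Normal equations: [[301, 19]; [19, 10]]·[a, b]ᵀ = [118, 0]ᵀ.
det = 301·10 − 19² = 2649.
a = (118·10 − 19·0)/2649 = 1180/2649; b = (301·0 − 19·118)/2649 = -2242/2649.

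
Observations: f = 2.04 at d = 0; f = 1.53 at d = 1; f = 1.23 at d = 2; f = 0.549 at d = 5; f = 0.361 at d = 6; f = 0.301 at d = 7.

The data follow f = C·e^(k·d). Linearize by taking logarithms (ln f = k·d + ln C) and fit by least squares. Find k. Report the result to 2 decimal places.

Linearized form: ln f = k·d + ln C. From the 6 transformed points,
Over the data: Σd = 21.0000, Σ(d)² = 115.0000, Σln f = -1.4739, Σd·ln f = -16.6768.
Normal system: [[115.0000, 21.0000]; [21.0000, 6]]·[k, ln C]ᵀ = [-16.6768, -1.4739]ᵀ.
Slope k = (n·Σd·ln f − Σd·Σln f)/(n·Σ(d)² − (Σd)²) = (6·-16.6768 − 21.0000·-1.4739)/249.0000 = -0.27754; ln C = (Σln f − k·Σd)/n = 0.72574.

k = -0.28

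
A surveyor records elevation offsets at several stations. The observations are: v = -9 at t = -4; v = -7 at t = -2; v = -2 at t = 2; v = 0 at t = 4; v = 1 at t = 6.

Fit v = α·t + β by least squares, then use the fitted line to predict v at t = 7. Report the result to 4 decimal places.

v̂ = 2.7035

From the data, Σt·t = 76, Σt = 6, Σ1 = 5.
Right-hand side: Σt·v = 52, Σv = -17.
XᵀX·[α, β]ᵀ = Xᵀv becomes [[76, 6]; [6, 5]]·[α, β]ᵀ = [52, -17]ᵀ.
Eliminating β: 5·(row 1) − 6·(row 2) gives 344·α = 5·52 − 6·(-17) = 362, so α = 181/172.
Then β = ((-17) − 6·(181/172))/5 = -401/86.
At t = 7: v̂ = (181/172)·(7) + (-401/86)·(1) = 465/172.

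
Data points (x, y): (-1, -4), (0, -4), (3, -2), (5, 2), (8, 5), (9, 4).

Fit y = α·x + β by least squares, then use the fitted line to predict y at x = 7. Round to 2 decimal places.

Sums needed: Σx·x = 180, Σx = 24, Σ1 = 6.
For Aᵀy: Σx·y = 84, Σy = 1.
So AᵀA·[α, β]ᵀ = Aᵀy: [[180, 24]; [24, 6]]·[α, β]ᵀ = [84, 1]ᵀ.
Eliminating β: 6·(row 1) − 24·(row 2) gives 504·α = 6·84 − 24·1 = 480, so α = 20/21.
Then β = (1 − 24·(20/21))/6 = -51/14.
At x = 7: ŷ = (20/21)·(7) + (-51/14)·(1) = 127/42.

ŷ = 3.02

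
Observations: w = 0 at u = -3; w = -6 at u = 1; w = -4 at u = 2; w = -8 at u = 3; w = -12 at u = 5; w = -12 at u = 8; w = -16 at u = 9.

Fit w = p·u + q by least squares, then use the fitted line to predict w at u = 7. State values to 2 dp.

ŵ = -12.61

Sums needed: Σu·u = 193, Σu = 25, Σ1 = 7.
Moment sums: Σu·w = -338, Σw = -58.
AᵀA·[p, q]ᵀ = Aᵀw becomes [[193, 25]; [25, 7]]·[p, q]ᵀ = [-338, -58]ᵀ.
Eliminating q: 7·(row 1) − 25·(row 2) gives 726·p = 7·(-338) − 25·(-58) = -916, so p = -458/363.
Then q = ((-58) − 25·(-458/363))/7 = -1372/363.
At u = 7: ŵ = (-458/363)·(7) + (-1372/363)·(1) = -1526/121.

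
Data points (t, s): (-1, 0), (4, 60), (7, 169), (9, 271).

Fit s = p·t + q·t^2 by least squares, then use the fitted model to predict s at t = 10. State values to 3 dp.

XᵀX·[p, q]ᵀ = Xᵀs reads: 147·p + 1135·q = 3862;  1135·p + 9219·q = 31192.
(Σt·t = 147, Σt·t^2 = 1135, Σt^2·t^2 = 9219, Σt·s = 3862, Σt^2·s = 31192.)
Δ = 147·9219 − 1135² = 66968.
p = (3862·9219 − 1135·31192)/66968 = 100429/33484; q = (147·31192 − 1135·3862)/66968 = 100927/33484.
At t = 10: ŝ = (100429/33484)·(10) + (100927/33484)·(100) = 5548495/16742.

ŝ = 331.412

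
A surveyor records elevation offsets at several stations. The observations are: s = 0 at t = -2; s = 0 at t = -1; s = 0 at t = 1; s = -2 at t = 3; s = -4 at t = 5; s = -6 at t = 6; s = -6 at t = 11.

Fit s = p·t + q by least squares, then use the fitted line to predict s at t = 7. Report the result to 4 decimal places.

Sums needed: Σt·t = 197, Σt = 23, Σ1 = 7.
Moment sums: Σt·s = -128, Σs = -18.
XᵀX·[p, q]ᵀ = Xᵀs becomes [[197, 23]; [23, 7]]·[p, q]ᵀ = [-128, -18]ᵀ.
Determinant 197·7 − 23² = 850.
p = ((-128)·7 − 23·(-18))/850 = -241/425; q = (197·(-18) − 23·(-128))/850 = -301/425.
At t = 7: ŝ = (-241/425)·(7) + (-301/425)·(1) = -1988/425.

ŝ = -4.6776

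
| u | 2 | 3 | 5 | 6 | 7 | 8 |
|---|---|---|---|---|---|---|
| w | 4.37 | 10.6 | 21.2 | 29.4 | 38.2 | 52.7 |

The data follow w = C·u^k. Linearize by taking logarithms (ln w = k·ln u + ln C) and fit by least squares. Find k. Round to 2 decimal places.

Linearized form: ln w = k·ln u + ln C. From the 6 transformed points,
Sums: Σln u = 9.2183, Σ(ln u)² = 15.5987, Σln w = 17.8781, Σln u·ln w = 29.9219.
Normal system: [[15.5987, 9.2183]; [9.2183, 6]]·[k, ln C]ᵀ = [29.9219, 17.8781]ᵀ.
Slope k = (n·Σln u·ln w − Σln u·Σln w)/(n·Σ(ln u)² − (Σln u)²) = (6·29.9219 − 9.2183·17.8781)/8.6152 = 1.70926; ln C = (Σln w − k·Σln u)/n = 0.35359.

k = 1.71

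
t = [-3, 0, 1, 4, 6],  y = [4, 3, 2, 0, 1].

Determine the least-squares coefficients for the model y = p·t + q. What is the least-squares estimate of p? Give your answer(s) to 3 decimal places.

p = -0.407

Normal-equation sums: Σt·t = 62, Σt = 8, Σ1 = 5.
For Mᵀy: Σt·y = -4, Σy = 10.
MᵀM·[p, q]ᵀ = Mᵀy becomes [[62, 8]; [8, 5]]·[p, q]ᵀ = [-4, 10]ᵀ.
Eliminating q: 5·(row 1) − 8·(row 2) gives 246·p = 5·(-4) − 8·10 = -100, so p = -50/123.
Then q = (10 − 8·(-50/123))/5 = 326/123.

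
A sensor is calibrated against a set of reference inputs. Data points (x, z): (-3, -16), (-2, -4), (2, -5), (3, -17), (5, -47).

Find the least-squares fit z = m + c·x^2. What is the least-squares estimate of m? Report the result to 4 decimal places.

m = 2.6888

The normal system MᵀM·[m, c]ᵀ = Mᵀz is [[5, 51]; [51, 819]]·[m, c]ᵀ = [-89, -1508]ᵀ.
Determinant 5·819 − 51² = 1494.
m = ((-89)·819 − 51·(-1508))/1494 = 1339/498; c = (5·(-1508) − 51·(-89))/1494 = -3001/1494.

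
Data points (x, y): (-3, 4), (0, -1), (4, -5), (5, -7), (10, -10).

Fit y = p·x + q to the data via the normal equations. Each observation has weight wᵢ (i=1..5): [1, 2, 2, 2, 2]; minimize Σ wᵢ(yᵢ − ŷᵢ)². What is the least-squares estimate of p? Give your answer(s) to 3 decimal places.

Entries of AᵀWA: Σwᵢ·x·x = 291, Σwᵢ·x = 35, Σwᵢ·1 = 9.
Right-hand side: Σwᵢ·x·y = -322, Σwᵢ·y = -42.
Determinant 291·9 − 35² = 1394.
p = ((-322)·9 − 35·(-42))/1394 = -42/41; q = (291·(-42) − 35·(-322))/1394 = -28/41.

p = -1.024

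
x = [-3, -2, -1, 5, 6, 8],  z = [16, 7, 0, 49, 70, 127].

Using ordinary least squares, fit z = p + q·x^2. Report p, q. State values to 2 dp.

p = -1.69, q = 2.01

From the data, Σ1 = 6, Σx^2 = 139, Σx^2·x^2 = 6115.
For Aᵀz: Σz = 269, Σx^2·z = 12045.
Normal equations: [[6, 139]; [139, 6115]]·[p, q]ᵀ = [269, 12045]ᵀ.
det = 6·6115 − 139² = 17369.
p = (269·6115 − 139·12045)/17369 = -29320/17369; q = (6·12045 − 139·269)/17369 = 34879/17369.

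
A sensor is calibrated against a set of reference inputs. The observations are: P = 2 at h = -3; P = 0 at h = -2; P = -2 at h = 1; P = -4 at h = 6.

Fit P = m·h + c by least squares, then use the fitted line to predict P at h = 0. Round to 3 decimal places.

The normal system AᵀA·[m, c]ᵀ = AᵀP is [[50, 2]; [2, 4]]·[m, c]ᵀ = [-32, -4]ᵀ.
Eliminating c: 4·(row 1) − 2·(row 2) gives 196·m = 4·(-32) − 2·(-4) = -120, so m = -30/49.
Then c = ((-4) − 2·(-30/49))/4 = -34/49.
At h = 0: P̂ = (-30/49)·(0) + (-34/49)·(1) = -34/49.

P̂ = -0.694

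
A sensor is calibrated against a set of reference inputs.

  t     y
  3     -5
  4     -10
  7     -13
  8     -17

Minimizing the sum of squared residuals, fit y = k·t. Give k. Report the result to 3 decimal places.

Entries of AᵀA: Σt·t = 138.
Moment sums: Σt·y = -282.
k = (-282)/138 = -2.04348.

k = -2.043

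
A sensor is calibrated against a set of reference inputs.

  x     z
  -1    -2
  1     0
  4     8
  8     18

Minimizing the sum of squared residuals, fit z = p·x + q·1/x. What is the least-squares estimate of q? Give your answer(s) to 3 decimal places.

Forming AᵀA = [[82, 4]; [4, 133/64]] and Aᵀz = [178, 25/4]ᵀ gives AᵀA·[p, q]ᵀ = Aᵀz.
Eliminating q: (133/64)·(row 1) − 4·(row 2) gives (4941/32)·p = (133/64)·178 − 4·(25/4) = 11037/32, so p = 3679/1647.
Then q = ((25/4) − 4·(3679/1647))/(133/64) = -2128/1647.

q = -1.292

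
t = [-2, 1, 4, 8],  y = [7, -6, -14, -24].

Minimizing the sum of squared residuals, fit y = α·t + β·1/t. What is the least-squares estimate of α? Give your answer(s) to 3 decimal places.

α = -3.013

Normal-equation sums: Σt·t = 85, Σt·1/t = 4, Σ1/t·1/t = 85/64.
For Aᵀy: Σt·y = -268, Σ1/t·y = -16.
AᵀA·[α, β]ᵀ = Aᵀy becomes [[85, 4]; [4, 85/64]]·[α, β]ᵀ = [-268, -16]ᵀ.
Eliminating β: (85/64)·(row 1) − 4·(row 2) gives (6201/64)·α = (85/64)·(-268) − 4·(-16) = -4671/16, so α = -2076/689.
Then β = ((-16) − 4·(-2076/689))/(85/64) = -2048/689.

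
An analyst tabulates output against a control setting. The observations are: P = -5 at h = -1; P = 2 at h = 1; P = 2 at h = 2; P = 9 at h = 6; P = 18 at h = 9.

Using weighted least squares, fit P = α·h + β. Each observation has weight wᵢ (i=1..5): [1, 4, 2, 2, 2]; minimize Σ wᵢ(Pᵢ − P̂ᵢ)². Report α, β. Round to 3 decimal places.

α = 2.022, β = -1.257

Setting ∂/∂α … = 0 gives: 247·α + 37·β = 453;  37·α + 11·β = 61.
(Σwᵢ·h·h = 247, Σwᵢ·h = 37, Σwᵢ·1 = 11, Σwᵢ·h·P = 453, Σwᵢ·P = 61.)
Determinant 247·11 − 37² = 1348.
α = (453·11 − 37·61)/1348 = 1363/674; β = (247·61 − 37·453)/1348 = -847/674.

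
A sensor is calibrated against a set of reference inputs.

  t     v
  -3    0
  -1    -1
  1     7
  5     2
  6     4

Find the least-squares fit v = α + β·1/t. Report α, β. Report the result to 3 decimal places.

α = 2.373, β = 4.125

With design matrix M, MᵀM = [[5, 1/30]; [1/30, 1961/900]] and Mᵀv = [12, 136/15]ᵀ.
det = 5·(1961/900) − (1/30)² = 817/75.
α = (12·(1961/900) − (1/30)·(136/15))/(817/75) = 5815/2451; β = (5·(136/15) − (1/30)·12)/(817/75) = 3370/817.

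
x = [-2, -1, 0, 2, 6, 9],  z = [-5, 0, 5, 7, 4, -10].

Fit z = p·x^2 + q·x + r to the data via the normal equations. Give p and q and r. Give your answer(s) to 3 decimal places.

The normal equations are: 7890·p + 944·q + 126·r = -658;  944·p + 126·q + 14·r = -42;  126·p + 14·q + 6·r = 1.
Inverting the 3×3 Gram matrix, [p, q, r]ᵀ = [-10367/20082, 104433/33470, 374239/100410]ᵀ.

p = -0.516, q = 3.120, r = 3.727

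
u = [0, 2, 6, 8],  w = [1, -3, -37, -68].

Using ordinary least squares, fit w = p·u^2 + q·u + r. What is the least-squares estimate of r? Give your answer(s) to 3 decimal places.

Entries of XᵀX: Σu^2·u^2 = 5408, Σu^2·u = 736, Σu^2 = 104, Σu·u = 104, Σu = 16, Σ1 = 4.
For Xᵀw: Σu^2·w = -5696, Σu·w = -772, Σw = -107.
XᵀX·[p, q, r]ᵀ = Xᵀw becomes [[5408, 736, 104]; [736, 104, 16]; [104, 16, 4]]·[p, q, r]ᵀ = [-5696, -772, -107]ᵀ.
Solving the 3×3 system (Gaussian elimination) gives p = -9/8, q = 2/5, r = 9/10.

r = 0.900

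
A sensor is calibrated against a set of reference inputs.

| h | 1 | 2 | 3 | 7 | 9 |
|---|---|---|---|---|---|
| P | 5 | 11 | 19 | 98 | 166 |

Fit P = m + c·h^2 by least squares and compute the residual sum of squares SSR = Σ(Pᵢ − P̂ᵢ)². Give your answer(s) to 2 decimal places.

Setting ∂/∂m … = 0 gives: 5·m + 144·c = 299;  144·m + 9060·c = 18468.
Δ = 5·9060 − 144² = 24564.
m = (299·9060 − 144·18468)/24564 = 4129/2047; c = (5·18468 − 144·299)/24564 = 4107/2047.
Residuals: 1999/2047, 1960/2047, -2199/2047, -4766/2047, 3006/2047; SSR = 21702/2047.

SSR = 10.60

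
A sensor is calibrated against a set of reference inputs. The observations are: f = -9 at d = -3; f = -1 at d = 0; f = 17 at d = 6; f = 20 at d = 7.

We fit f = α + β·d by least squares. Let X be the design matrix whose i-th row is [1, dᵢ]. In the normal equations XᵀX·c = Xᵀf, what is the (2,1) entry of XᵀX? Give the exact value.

10

Row 2 ↔ basis d, column 1 ↔ basis 1, so (XᵀX)_{2,1} = Σᵢ d = (-3)·(1) + (0)·(1) + (6)·(1) + (7)·(1) = 10.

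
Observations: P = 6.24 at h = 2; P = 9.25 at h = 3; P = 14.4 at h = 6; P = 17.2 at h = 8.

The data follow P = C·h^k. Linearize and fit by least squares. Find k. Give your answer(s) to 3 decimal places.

k = 0.716

Let Y = ln P. Fitting Y = k·ln h + ln C by least squares:
Σln h = 5.6630, Σ(ln h)² = 9.2219, Σln P = 9.5677, Σln h·ln P = 14.4080.
Equations: 9.2219·k + 5.6630·ln C = 14.4080;  5.6630·k + 4·ln C = 9.5677.
Solving (det = 4.8184): k = 0.71605, ln C = 1.37819.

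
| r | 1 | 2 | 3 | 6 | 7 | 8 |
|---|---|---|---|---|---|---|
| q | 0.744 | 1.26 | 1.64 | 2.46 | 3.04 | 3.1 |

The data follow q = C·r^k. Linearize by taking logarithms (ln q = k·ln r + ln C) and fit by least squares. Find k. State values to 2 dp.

k = 0.68

Let Y = ln q. Fitting Y = k·ln r + ln C by least squares:
AᵀA = [[13.0084, 7.6089]; [7.6089, 6]], rhs = [6.8328, 3.5735]ᵀ  (here Σln r = 7.6089, Σ(ln r)² = 13.0084, Σln q = 3.5735, Σln r·ln q = 6.8328).
Solving (det = 20.1558): k = 0.68499, ln C = -0.27308.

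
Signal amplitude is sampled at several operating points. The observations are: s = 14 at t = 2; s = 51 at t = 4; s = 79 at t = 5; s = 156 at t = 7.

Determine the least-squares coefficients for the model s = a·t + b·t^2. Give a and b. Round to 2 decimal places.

Sums needed: Σt·t = 94, Σt·t^2 = 540, Σt^2·t^2 = 3298.
For Mᵀs: Σt·s = 1719, Σt^2·s = 10491.
Eliminating b: 3298·(row 1) − 540·(row 2) gives 18412·a = 3298·1719 − 540·10491 = 4122, so a = 2061/9206.
Then b = (10491 − 540·(2061/9206))/3298 = 28947/9206.

a = 0.22, b = 3.14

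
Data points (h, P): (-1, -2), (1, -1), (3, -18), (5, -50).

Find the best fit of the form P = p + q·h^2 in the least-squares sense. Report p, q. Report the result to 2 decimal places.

p = 0.44, q = -2.02

Setting ∂/∂p … = 0 gives: 4·p + 36·q = -71;  36·p + 708·q = -1415.
(Σ1 = 4, Σh^2 = 36, Σh^2·h^2 = 708, ΣP = -71, Σh^2·P = -1415.)
Eliminating q: 708·(row 1) − 36·(row 2) gives 1536·p = 708·(-71) − 36·(-1415) = 672, so p = 7/16.
Then q = ((-1415) − 36·(7/16))/708 = -97/48.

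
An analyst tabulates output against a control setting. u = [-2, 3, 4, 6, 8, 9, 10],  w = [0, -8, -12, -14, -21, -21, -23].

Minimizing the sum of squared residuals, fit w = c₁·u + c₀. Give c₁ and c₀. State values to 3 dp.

c₁ = -1.982, c₀ = -3.383

Normal-equation sums: Σu·u = 310, Σu = 38, Σ1 = 7.
For Xᵀw: Σu·w = -743, Σw = -99.
So XᵀX·[c₁, c₀]ᵀ = Xᵀw: [[310, 38]; [38, 7]]·[c₁, c₀]ᵀ = [-743, -99]ᵀ.
det = 310·7 − 38² = 726.
c₁ = ((-743)·7 − 38·(-99))/726 = -1439/726; c₀ = (310·(-99) − 38·(-743))/726 = -1228/363.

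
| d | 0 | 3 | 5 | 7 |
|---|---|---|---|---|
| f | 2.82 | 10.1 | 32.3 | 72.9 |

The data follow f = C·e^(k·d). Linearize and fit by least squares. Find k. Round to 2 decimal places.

k = 0.47

Taking logs, ln f = k·d + ln C, so regress ln f on d.
Σd = 15.0000, Σ(d)² = 83.0000, Σln f = 11.1134, Σd·ln f = 54.3366.
Equations: 83.0000·k + 15.0000·ln C = 54.3366;  15.0000·k + 4·ln C = 11.1134.
Solving (det = 107.0000): k = 0.47332, ln C = 1.00342.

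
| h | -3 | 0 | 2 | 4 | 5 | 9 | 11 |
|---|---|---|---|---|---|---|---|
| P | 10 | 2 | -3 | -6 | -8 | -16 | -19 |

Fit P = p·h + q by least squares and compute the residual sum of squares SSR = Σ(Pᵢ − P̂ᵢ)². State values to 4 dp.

Compute the Gram sums: Σh·h = 256, Σh = 28, Σ1 = 7.
Right-hand side: Σh·P = -453, ΣP = -40.
So MᵀM·[p, q]ᵀ = MᵀP: [[256, 28]; [28, 7]]·[p, q]ᵀ = [-453, -40]ᵀ.
Eliminating q: 7·(row 1) − 28·(row 2) gives 1008·p = 7·(-453) − 28·(-40) = -2051, so p = -293/144.
Then q = ((-40) − 28·(-293/144))/7 = 611/252.
Residuals: 1483/1008, -107/252, -683/504, -2/7, -253/1008, -113/1008, 965/1008; SSR = 5297/1008.

SSR = 5.2550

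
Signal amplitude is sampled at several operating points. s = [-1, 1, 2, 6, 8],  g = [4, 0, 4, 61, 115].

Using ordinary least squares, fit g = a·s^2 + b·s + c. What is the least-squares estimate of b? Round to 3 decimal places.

b = -2.153

From the data, Σs^2·s^2 = 5410, Σs^2·s = 736, Σs^2 = 106, Σs·s = 106, Σs = 16, Σ1 = 5.
And Σs^2·g = 9576, Σs·g = 1290, Σg = 184.
Row-reducing yields a = 13652/6613, b = -14235/6613, c = -512/6613.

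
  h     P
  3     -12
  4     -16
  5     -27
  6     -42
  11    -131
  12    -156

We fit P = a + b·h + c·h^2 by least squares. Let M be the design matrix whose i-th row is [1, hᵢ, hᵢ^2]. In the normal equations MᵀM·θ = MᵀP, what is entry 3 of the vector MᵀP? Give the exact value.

-40866

Entry 3 ↔ basis h^2, so (MᵀP)_{3} = Σᵢ (h^2)·Pᵢ = (9)·(-12) + (16)·(-16) + (25)·(-27) + (36)·(-42) + (121)·(-131) + (144)·(-156) = -40866.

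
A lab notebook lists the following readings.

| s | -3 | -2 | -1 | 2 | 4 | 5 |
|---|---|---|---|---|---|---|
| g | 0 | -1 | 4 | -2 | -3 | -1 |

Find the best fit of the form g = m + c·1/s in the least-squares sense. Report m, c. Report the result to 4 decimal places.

With design matrix M, MᵀM = [[6, -53/60]; [-53/60, 6169/3600]] and Mᵀg = [-3, -109/20]ᵀ.
Determinant 6·(6169/3600) − (-53/60)² = 6841/720.
m = ((-3)·(6169/3600) − (-53/60)·(-109/20))/(6841/720) = -35838/34205; c = (6·(-109/20) − (-53/60)·(-3))/(6841/720) = -25452/6841.

m = -1.0477, c = -3.7205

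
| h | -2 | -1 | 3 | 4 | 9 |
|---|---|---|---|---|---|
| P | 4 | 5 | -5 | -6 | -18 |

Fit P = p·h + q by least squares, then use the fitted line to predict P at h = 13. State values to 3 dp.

P̂ = -25.824

Sums needed: Σh·h = 111, Σh = 13, Σ1 = 5.
Right-hand side: Σh·P = -214, ΣP = -20.
So AᵀA·[p, q]ᵀ = AᵀP: [[111, 13]; [13, 5]]·[p, q]ᵀ = [-214, -20]ᵀ.
Determinant 111·5 − 13² = 386.
p = ((-214)·5 − 13·(-20))/386 = -405/193; q = (111·(-20) − 13·(-214))/386 = 281/193.
At h = 13: P̂ = (-405/193)·(13) + (281/193)·(1) = -4984/193.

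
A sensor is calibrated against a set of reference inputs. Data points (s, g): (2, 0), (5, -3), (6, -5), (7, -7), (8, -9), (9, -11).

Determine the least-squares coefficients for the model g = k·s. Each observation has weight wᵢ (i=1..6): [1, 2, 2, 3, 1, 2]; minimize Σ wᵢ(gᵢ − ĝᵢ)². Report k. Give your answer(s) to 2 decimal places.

The normal system XᵀWX·[k]ᵀ = XᵀWg is [[499]]·[k]ᵀ = [-507]ᵀ.
k = (-507)/499 = -1.01603.

k = -1.02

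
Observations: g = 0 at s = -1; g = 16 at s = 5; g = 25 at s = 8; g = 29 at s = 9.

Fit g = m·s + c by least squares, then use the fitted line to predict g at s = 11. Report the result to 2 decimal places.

ĝ = 33.92

Setting ∂/∂m … = 0 gives: 171·m + 21·c = 541;  21·m + 4·c = 70.
(Σs·s = 171, Σs = 21, Σ1 = 4, Σs·g = 541, Σg = 70.)
Determinant 171·4 − 21² = 243.
m = (541·4 − 21·70)/243 = 694/243; c = (171·70 − 21·541)/243 = 203/81.
At s = 11: ĝ = (694/243)·(11) + (203/81)·(1) = 8243/243.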